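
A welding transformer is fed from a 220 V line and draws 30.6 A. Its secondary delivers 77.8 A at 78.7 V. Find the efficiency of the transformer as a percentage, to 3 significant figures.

P_in = 220 × 30.6 = 6732.00 W.
P_out = 78.7 × 77.8 = 6122.86 W.
η = P_out/P_in = 6122.86/6732.00 = 0.910.

η ≈ 91.0%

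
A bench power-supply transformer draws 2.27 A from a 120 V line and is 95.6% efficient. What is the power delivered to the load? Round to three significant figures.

P_in = V_in I_in = 120 × 2.27 = 272.40 W.
P_out = η P_in = 0.956 × 272.40 = 260 W.

P_out ≈ 260 W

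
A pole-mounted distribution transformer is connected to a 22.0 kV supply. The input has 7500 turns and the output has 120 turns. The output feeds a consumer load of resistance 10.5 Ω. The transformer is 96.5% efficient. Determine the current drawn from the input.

I_in ≈ 0.556 A

V_out = 22000 × 120/7500 = 352.00 V.
I_out = V_out/R = 352.00/10.5 = 33.524 A.
P_out = V_out I_out = 352.00 × 33.524 = 11800 W.
P_in = P_out/η = 11800/0.965 = 12228 W.
I_in = P_in/V_in = 12228/22000 = 0.556 A.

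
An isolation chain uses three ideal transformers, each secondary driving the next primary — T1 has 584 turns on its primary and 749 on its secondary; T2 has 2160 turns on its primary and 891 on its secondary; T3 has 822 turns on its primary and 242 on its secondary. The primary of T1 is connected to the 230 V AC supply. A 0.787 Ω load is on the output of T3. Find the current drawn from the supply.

I_supply ≈ 7.09 A

After T1: V = 230.00 × 749/584 = 294.98 V.
After T2: V = 294.98 × 891/2160 = 121.68 V.
After T3: V = 121.68 × 242/822 = 35.823 V.
I_load = 35.823/0.787 = 45.519 A, so P_out = 35.823 × 45.519 = 1630.6 W.
All ideal ⇒ P_in = P_out, so I_supply = 1630.6/230 = 7.09 A.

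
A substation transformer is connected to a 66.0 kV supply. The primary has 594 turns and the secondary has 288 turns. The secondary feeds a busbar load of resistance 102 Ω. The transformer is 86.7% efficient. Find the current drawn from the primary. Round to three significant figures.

V_s = 66000 × 288/594 = 32000 V.
I_s = V_s/R = 32000/102 = 313.73 A.
P_out = V_s I_s = 32000 × 313.73 = 1.0039×10^7 W.
P_in = P_out/η = 1.0039×10^7/0.867 = 1.1579×10^7 W.
I_p = P_in/V_p = 1.1579×10^7/66000 = 175 A.

I_p ≈ 175 A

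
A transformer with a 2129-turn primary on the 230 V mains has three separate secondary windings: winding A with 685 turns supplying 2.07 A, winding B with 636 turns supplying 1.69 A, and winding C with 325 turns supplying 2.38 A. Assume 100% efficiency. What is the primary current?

I_p ≈ 1.53 A

V_A = 230 × 685/2129 = 74.002 V; V_B = 230 × 636/2129 = 68.708 V; V_C = 230 × 325/2129 = 35.110 V.
P_out = V_A I_A + V_B I_B + V_C I_C = 74.002×2.07 + 68.708×1.69 + 35.110×2.38 = 153.18 + 116.12 + 83.563 = 352.86 W.
Ideal ⇒ P_in = P_out, so I_p = P_out/V_p = 352.86/230 = 1.53 A.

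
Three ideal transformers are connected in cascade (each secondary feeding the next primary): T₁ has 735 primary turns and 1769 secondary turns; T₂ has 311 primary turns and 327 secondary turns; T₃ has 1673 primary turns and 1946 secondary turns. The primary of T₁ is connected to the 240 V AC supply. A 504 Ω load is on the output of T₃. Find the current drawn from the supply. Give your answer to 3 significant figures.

Secondary of T₁: V = 240.00 × 1769/735 = 577.63 V.
Secondary of T₂: V = 577.63 × 327/311 = 607.35 V.
Secondary of T₃: V = 607.35 × 1946/1673 = 706.46 V.
I_load = 706.46/504 = 1.4017 A, so P_out = 706.46 × 1.4017 = 990.24 W.
All ideal ⇒ P_in = P_out, so I_supply = 990.24/240 = 4.13 A.

I_supply ≈ 4.13 A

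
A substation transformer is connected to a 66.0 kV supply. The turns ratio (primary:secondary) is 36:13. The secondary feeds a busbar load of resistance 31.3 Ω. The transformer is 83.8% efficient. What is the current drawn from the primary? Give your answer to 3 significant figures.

I_p ≈ 328 A

V_s = 66000 × 13/36 = 23833 V.
I_s = V_s/R = 23833/31.3 = 761.45 A.
P_out = V_s I_s = 23833 × 761.45 = 1.8148×10^7 W.
P_in = P_out/η = 1.8148×10^7/0.838 = 2.1656×10^7 W.
I_p = P_in/V_p = 2.1656×10^7/66000 = 328 A.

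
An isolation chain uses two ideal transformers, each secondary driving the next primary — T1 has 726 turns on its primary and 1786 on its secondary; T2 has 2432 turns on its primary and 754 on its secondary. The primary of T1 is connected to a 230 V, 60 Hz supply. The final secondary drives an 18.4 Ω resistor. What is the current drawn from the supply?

After T1: V = 230.00 × 1786/726 = 565.81 V.
After T2: V = 565.81 × 754/2432 = 175.42 V.
I_load = 175.42/18.4 = 9.5337 A, so P_out = 175.42 × 9.5337 = 1672.4 W.
All ideal ⇒ P_in = P_out, so I_supply = 1672.4/230 = 7.27 A.

I_supply ≈ 7.27 A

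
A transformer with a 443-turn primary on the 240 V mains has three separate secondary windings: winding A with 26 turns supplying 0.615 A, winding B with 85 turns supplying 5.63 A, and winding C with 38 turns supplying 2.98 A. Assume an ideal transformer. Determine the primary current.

V_A = 240 × 26/443 = 14.086 V; V_B = 240 × 85/443 = 46.050 V; V_C = 240 × 38/443 = 20.587 V.
P_out = V_A I_A + V_B I_B + V_C I_C = 14.086×0.615 + 46.050×5.63 + 20.587×2.98 = 8.6628 + 259.26 + 61.349 = 329.27 W.
Ideal ⇒ P_in = P_out, so I_p = P_out/V_p = 329.27/240 = 1.37 A.

I_p ≈ 1.37 A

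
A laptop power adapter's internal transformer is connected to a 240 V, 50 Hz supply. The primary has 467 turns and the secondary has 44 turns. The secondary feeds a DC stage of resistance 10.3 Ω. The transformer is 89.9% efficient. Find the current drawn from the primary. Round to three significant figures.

V_s = 240 × 44/467 = 22.612 V.
I_s = V_s/R = 22.612/10.3 = 2.1954 A.
P_out = V_s I_s = 22.612 × 2.1954 = 49.643 W.
P_in = P_out/η = 49.643/0.899 = 55.220 W.
I_p = P_in/V_p = 55.220/240 = 0.230 A.

I_p ≈ 0.230 A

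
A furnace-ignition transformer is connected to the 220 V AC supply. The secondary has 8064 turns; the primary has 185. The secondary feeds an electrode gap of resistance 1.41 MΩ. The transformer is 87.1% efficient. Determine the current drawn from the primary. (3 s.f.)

I_p ≈ 0.340 A

V_s = 220 × 8064/185 = 9589.6 V.
I_s = V_s/R = 9589.6/(1.41×10^6) = 0.0068012 A.
P_out = V_s I_s = 9589.6 × 0.0068012 = 65.220 W.
P_in = P_out/η = 65.220/0.871 = 74.880 W.
I_p = P_in/V_p = 74.880/220 = 0.340 A.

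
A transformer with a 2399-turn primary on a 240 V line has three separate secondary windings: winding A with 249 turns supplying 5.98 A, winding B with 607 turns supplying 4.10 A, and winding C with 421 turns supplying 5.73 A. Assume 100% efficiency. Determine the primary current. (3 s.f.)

I_p ≈ 2.66 A

V_A = 240 × 249/2399 = 24.910 V; V_B = 240 × 607/2399 = 60.725 V; V_C = 240 × 421/2399 = 42.118 V.
P_out = V_A I_A + V_B I_B + V_C I_C = 24.910×5.98 + 60.725×4.10 + 42.118×5.73 = 148.96 + 248.97 + 241.33 = 639.27 W.
Ideal ⇒ P_in = P_out, so I_p = P_out/V_p = 639.27/240 = 2.66 A.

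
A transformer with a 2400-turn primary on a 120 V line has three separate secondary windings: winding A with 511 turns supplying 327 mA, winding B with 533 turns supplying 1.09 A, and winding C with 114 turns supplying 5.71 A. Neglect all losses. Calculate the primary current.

I_p ≈ 0.583 A

V_A = 120 × 511/2400 = 25.550 V; V_B = 120 × 533/2400 = 26.650 V; V_C = 120 × 114/2400 = 5.7000 V.
P_out = V_A I_A + V_B I_B + V_C I_C = 25.550×0.327 + 26.650×1.09 + 5.7000×5.71 = 8.3549 + 29.049 + 32.547 = 69.950 W.
Ideal ⇒ P_in = P_out, so I_p = P_out/V_p = 69.950/120 = 0.583 A.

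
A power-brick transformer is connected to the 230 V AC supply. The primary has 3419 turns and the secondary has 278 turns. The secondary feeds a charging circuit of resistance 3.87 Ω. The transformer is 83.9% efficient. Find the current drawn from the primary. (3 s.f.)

I_p ≈ 0.468 A

V_s = 230 × 278/3419 = 18.701 V.
I_s = V_s/R = 18.701/3.87 = 4.8324 A.
P_out = V_s I_s = 18.701 × 4.8324 = 90.372 W.
P_in = P_out/η = 90.372/0.839 = 107.71 W.
I_p = P_in/V_p = 107.71/230 = 0.468 A.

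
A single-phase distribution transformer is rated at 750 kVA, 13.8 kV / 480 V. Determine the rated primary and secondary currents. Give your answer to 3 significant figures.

I_p = S/V_p = 750000/13800 = 54.3 A.
I_s = S/V_s = 750000/480 = 1560 A.

I_p ≈ 54.3 A, I_s ≈ 1560 A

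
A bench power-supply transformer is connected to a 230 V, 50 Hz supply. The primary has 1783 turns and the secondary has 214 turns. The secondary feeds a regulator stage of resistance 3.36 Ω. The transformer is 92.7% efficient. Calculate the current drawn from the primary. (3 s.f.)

V_s = 230 × 214/1783 = 27.605 V.
I_s = V_s/R = 27.605/3.36 = 8.2158 A.
P_out = V_s I_s = 27.605 × 8.2158 = 226.80 W.
P_in = P_out/η = 226.80/0.927 = 244.66 W.
I_p = P_in/V_p = 244.66/230 = 1.06 A.

I_p ≈ 1.06 A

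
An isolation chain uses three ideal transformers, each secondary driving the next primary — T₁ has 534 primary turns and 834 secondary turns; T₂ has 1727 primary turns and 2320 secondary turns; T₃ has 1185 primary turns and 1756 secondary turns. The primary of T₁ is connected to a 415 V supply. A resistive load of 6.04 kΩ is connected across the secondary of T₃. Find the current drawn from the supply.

Secondary of T₁: V = 415.00 × 834/534 = 648.15 V.
Secondary of T₂: V = 648.15 × 2320/1727 = 870.70 V.
Secondary of T₃: V = 870.70 × 1756/1185 = 1290.3 V.
I_load = 1290.3/6040 = 0.21362 A, so P_out = 1290.3 × 0.21362 = 275.62 W.
All ideal ⇒ P_in = P_out, so I_supply = 275.62/415 = 0.664 A.

I_supply ≈ 0.664 A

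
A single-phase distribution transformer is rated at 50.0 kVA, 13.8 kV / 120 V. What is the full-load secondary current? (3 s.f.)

I_s ≈ 417 A

I_s = S/V_s = 50000/120 = 417 A.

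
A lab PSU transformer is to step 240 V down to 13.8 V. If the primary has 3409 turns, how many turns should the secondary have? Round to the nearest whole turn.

N_s = 196 turns

N_s/N_p = V_s/V_p, so N_s = 3409 × 13.8/240 = 196.0 ≈ 196 turns.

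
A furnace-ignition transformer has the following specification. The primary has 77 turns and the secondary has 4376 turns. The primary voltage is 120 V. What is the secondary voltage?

V_s ≈ 6820 V

V_s/V_p = N_s/N_p, so V_s = 120 × 4376/77 = 6820 V.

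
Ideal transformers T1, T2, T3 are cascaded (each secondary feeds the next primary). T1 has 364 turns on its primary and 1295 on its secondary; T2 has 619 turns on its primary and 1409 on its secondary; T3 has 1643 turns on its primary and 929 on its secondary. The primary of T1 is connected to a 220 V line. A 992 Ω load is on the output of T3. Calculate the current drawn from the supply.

After T1: V = 220.00 × 1295/364 = 782.69 V.
After T2: V = 782.69 × 1409/619 = 1781.6 V.
After T3: V = 1781.6 × 929/1643 = 1007.4 V.
I_load = 1007.4/992 = 1.0155 A, so P_out = 1007.4 × 1.0155 = 1023.0 W.
All ideal ⇒ P_in = P_out, so I_supply = 1023.0/220 = 4.65 A.

I_supply ≈ 4.65 A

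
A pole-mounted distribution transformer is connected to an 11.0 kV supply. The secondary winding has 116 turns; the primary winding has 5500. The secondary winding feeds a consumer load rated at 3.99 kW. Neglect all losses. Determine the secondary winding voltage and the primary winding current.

V_s = V_p × N_s/N_p = 11000 × 116/5500 = 232.00 V.
I_s = P/V_s = 3990/232.00 = 17.198 A.
I_p = I_s × N_s/N_p = 17.198 × 116/5500 = 0.363 A.

V_s ≈ 232 V, I_p ≈ 0.363 A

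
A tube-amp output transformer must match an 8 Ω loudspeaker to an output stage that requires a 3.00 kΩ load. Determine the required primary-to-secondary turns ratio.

Z_p/Z_s = (N_p/N_s)², so N_p/N_s = √(3000/8) = √375 = 19.4.

N_p/N_s ≈ 19.4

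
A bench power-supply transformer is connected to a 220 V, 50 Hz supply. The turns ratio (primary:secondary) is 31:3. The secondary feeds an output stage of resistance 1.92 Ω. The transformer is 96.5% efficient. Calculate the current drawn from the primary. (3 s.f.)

V_s = 220 × 3/31 = 21.290 V.
I_s = V_s/R = 21.290/1.92 = 11.089 A.
P_out = V_s I_s = 21.290 × 11.089 = 236.08 W.
P_in = P_out/η = 236.08/0.965 = 244.64 W.
I_p = P_in/V_p = 244.64/220 = 1.11 A.

I_p ≈ 1.11 A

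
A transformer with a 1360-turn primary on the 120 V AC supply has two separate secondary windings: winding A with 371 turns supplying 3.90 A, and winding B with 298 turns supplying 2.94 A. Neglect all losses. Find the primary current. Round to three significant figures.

I_p ≈ 1.71 A

V_A = 120 × 371/1360 = 32.735 V; V_B = 120 × 298/1360 = 26.294 V.
P_out = V_A I_A + V_B I_B = 32.735×3.90 + 26.294×2.94 = 127.67 + 77.305 = 204.97 W.
Ideal ⇒ P_in = P_out, so I_p = P_out/V_p = 204.97/120 = 1.71 A.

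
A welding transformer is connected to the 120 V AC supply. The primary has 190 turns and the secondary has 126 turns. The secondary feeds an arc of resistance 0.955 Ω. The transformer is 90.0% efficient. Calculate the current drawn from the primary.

V_s = 120 × 126/190 = 79.579 V.
I_s = V_s/R = 79.579/0.955 = 83.329 A.
P_out = V_s I_s = 79.579 × 83.329 = 6631.2 W.
P_in = P_out/η = 6631.2/0.900 = 7368.0 W.
I_p = P_in/V_p = 7368.0/120 = 61.4 A.

I_p ≈ 61.4 A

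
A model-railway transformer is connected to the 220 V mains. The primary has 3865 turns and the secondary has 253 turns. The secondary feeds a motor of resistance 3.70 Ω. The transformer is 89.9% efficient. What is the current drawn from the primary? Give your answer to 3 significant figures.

I_p ≈ 0.283 A

V_s = 220 × 253/3865 = 14.401 V.
I_s = V_s/R = 14.401/3.70 = 3.8922 A.
P_out = V_s I_s = 14.401 × 3.8922 = 56.051 W.
P_in = P_out/η = 56.051/0.899 = 62.348 W.
I_p = P_in/V_p = 62.348/220 = 0.283 A.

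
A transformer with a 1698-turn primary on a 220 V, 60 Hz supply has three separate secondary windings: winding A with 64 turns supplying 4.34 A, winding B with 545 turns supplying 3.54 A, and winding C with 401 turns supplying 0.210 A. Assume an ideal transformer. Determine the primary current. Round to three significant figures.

V_A = 220 × 64/1698 = 8.2921 V; V_B = 220 × 545/1698 = 70.612 V; V_C = 220 × 401/1698 = 51.955 V.
P_out = V_A I_A + V_B I_B + V_C I_C = 8.2921×4.34 + 70.612×3.54 + 51.955×0.210 = 35.988 + 249.97 + 10.911 = 296.87 W.
Ideal ⇒ P_in = P_out, so I_p = P_out/V_p = 296.87/220 = 1.35 A.

I_p ≈ 1.35 A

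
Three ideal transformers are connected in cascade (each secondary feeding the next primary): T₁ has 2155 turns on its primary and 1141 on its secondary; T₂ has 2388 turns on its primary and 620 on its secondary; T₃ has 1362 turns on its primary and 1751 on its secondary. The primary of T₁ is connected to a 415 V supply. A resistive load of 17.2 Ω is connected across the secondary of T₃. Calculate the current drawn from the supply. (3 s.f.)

Secondary of T₁: V = 415.00 × 1141/2155 = 219.73 V.
Secondary of T₂: V = 219.73 × 620/2388 = 57.048 V.
Secondary of T₃: V = 57.048 × 1751/1362 = 73.342 V.
I_load = 73.342/17.2 = 4.2641 A, so P_out = 73.342 × 4.2641 = 312.74 W.
All ideal ⇒ P_in = P_out, so I_supply = 312.74/415 = 0.754 A.

I_supply ≈ 0.754 A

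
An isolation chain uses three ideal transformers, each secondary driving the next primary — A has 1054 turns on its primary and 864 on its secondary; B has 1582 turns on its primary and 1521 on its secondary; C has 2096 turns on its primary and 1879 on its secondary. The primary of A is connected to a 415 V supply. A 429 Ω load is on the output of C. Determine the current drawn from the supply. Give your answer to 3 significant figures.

After A: V = 415.00 × 864/1054 = 340.19 V.
After B: V = 340.19 × 1521/1582 = 327.07 V.
After C: V = 327.07 × 1879/2096 = 293.21 V.
I_load = 293.21/429 = 0.68347 A, so P_out = 293.21 × 0.68347 = 200.40 W.
All ideal ⇒ P_in = P_out, so I_supply = 200.40/415 = 0.483 A.

I_supply ≈ 0.483 A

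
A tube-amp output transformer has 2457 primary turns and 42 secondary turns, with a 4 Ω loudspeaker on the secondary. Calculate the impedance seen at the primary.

Z_p = (N_p/N_s)² × Z_s = (2457/42)² × 4 = 13700 Ω.

Z_p ≈ 13700 Ω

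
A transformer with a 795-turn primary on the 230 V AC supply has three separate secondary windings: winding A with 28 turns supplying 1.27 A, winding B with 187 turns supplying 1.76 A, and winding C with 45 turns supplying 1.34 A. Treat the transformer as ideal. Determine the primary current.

I_p ≈ 0.535 A

V_A = 230 × 28/795 = 8.1006 V; V_B = 230 × 187/795 = 54.101 V; V_C = 230 × 45/795 = 13.019 V.
P_out = V_A I_A + V_B I_B + V_C I_C = 8.1006×1.27 + 54.101×1.76 + 13.019×1.34 = 10.288 + 95.217 + 17.445 = 122.95 W.
Ideal ⇒ P_in = P_out, so I_p = P_out/V_p = 122.95/230 = 0.535 A.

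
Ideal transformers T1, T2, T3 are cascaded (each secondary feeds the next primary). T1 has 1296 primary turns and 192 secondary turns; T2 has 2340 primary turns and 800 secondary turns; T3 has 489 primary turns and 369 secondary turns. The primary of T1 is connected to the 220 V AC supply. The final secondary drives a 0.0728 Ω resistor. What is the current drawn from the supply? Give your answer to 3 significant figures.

After T1: V = 220.00 × 192/1296 = 32.593 V.
After T2: V = 32.593 × 800/2340 = 11.143 V.
After T3: V = 11.143 × 369/489 = 8.4083 V.
I_load = 8.4083/0.0728 = 115.50 A, so P_out = 8.4083 × 115.50 = 971.16 W.
All ideal ⇒ P_in = P_out, so I_supply = 971.16/220 = 4.41 A.

I_supply ≈ 4.41 A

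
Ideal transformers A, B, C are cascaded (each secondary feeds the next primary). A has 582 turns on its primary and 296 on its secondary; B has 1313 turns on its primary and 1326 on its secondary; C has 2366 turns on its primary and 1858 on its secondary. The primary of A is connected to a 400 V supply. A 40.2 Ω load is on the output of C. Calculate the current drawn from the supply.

I_supply ≈ 1.62 A

After A: V = 400.00 × 296/582 = 203.44 V.
After B: V = 203.44 × 1326/1313 = 205.45 V.
After C: V = 205.45 × 1858/2366 = 161.34 V.
I_load = 161.34/40.2 = 4.0134 A, so P_out = 161.34 × 4.0134 = 647.52 W.
All ideal ⇒ P_in = P_out, so I_supply = 647.52/400 = 1.62 A.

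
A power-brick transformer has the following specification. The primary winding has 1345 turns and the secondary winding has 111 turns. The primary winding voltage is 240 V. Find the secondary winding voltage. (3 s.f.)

V_s ≈ 19.8 V

V_s/V_p = N_s/N_p, so V_s = 240 × 111/1345 = 19.8 V.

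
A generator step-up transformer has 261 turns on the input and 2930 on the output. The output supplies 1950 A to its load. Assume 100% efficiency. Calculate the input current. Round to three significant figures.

For an ideal transformer I_in/I_out = N_out/N_in, so I_in = 1950 × 2930/261 = 21900 A.

I_in ≈ 21900 A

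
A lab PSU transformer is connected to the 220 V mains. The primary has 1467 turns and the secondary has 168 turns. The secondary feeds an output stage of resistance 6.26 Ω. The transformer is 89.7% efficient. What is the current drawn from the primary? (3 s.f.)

I_p ≈ 0.514 A

V_s = 220 × 168/1467 = 25.194 V.
I_s = V_s/R = 25.194/6.26 = 4.0246 A.
P_out = V_s I_s = 25.194 × 4.0246 = 101.40 W.
P_in = P_out/η = 101.40/0.897 = 113.04 W.
I_p = P_in/V_p = 113.04/220 = 0.514 A.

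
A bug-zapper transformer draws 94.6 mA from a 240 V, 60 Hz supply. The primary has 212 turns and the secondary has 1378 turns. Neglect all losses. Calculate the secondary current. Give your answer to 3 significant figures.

I_s ≈ 0.0146 A

I_s/I_p = N_p/N_s, so I_s = 0.0946 × 212/1378 = 0.0146 A.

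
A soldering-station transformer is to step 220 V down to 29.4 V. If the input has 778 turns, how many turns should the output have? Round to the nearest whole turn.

N_out = 104 turns

N_out/N_in = V_out/V_in, so N_out = 778 × 29.4/220 = 104.0 ≈ 104 turns.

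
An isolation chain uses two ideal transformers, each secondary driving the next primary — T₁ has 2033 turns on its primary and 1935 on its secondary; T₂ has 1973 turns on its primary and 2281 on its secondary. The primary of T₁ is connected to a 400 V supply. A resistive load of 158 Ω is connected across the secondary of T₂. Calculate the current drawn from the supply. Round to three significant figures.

I_supply ≈ 3.07 A

After T₁: V = 400.00 × 1935/2033 = 380.72 V.
After T₂: V = 380.72 × 2281/1973 = 440.15 V.
I_load = 440.15/158 = 2.7858 A, so P_out = 440.15 × 2.7858 = 1226.2 W.
All ideal ⇒ P_in = P_out, so I_supply = 1226.2/400 = 3.07 A.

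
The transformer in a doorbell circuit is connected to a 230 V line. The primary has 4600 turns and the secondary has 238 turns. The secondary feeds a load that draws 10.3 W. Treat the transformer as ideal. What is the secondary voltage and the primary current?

V_s = V_p × N_s/N_p = 230 × 238/4600 = 11.900 V.
I_s = P/V_s = 10.3/11.900 = 0.86555 A.
I_p = I_s × N_s/N_p = 0.86555 × 238/4600 = 0.0448 A.

V_s ≈ 11.9 V, I_p ≈ 0.0448 A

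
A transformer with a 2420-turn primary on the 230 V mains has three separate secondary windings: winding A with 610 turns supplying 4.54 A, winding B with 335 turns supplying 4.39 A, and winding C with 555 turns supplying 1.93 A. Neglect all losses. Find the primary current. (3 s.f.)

V_A = 230 × 610/2420 = 57.975 V; V_B = 230 × 335/2420 = 31.839 V; V_C = 230 × 555/2420 = 52.748 V.
P_out = V_A I_A + V_B I_B + V_C I_C = 57.975×4.54 + 31.839×4.39 + 52.748×1.93 = 263.21 + 139.77 + 101.80 = 504.78 W.
Ideal ⇒ P_in = P_out, so I_p = P_out/V_p = 504.78/230 = 2.19 A.

I_p ≈ 2.19 A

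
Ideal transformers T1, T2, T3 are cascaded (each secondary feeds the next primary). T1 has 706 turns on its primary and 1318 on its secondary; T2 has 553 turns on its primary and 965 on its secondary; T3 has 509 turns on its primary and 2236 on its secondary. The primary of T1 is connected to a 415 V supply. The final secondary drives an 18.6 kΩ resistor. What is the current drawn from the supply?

Secondary of T1: V = 415.00 × 1318/706 = 774.75 V.
Secondary of T2: V = 774.75 × 965/553 = 1352.0 V.
Secondary of T3: V = 1352.0 × 2236/509 = 5939.0 V.
I_load = 5939.0/18600 = 0.31930 A, so P_out = 5939.0 × 0.31930 = 1896.3 W.
All ideal ⇒ P_in = P_out, so I_supply = 1896.3/415 = 4.57 A.

I_supply ≈ 4.57 A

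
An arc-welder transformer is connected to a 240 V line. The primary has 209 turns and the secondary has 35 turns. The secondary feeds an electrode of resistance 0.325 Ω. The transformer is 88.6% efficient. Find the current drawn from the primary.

I_p ≈ 23.4 A

V_s = 240 × 35/209 = 40.191 V.
I_s = V_s/R = 40.191/0.325 = 123.67 A.
P_out = V_s I_s = 40.191 × 123.67 = 4970.3 W.
P_in = P_out/η = 4970.3/0.886 = 5609.8 W.
I_p = P_in/V_p = 5609.8/240 = 23.4 A.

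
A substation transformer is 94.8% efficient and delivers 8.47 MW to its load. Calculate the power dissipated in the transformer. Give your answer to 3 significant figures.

P_loss ≈ 465000 W

P_in = P_out/η = 8.47×10^6/0.948 = 8.93460×10^6 W.
P_loss = P_in − P_out = 8.93460×10^6 − 8.47×10^6 = 465000 W.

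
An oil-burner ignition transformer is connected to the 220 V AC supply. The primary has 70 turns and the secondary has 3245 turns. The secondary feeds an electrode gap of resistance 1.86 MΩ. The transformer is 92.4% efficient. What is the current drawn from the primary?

I_p ≈ 0.275 A

V_s = 220 × 3245/70 = 10199 V.
I_s = V_s/R = 10199/(1.86×10^6) = 0.0054831 A.
P_out = V_s I_s = 10199 × 0.0054831 = 55.920 W.
P_in = P_out/η = 55.920/0.924 = 60.519 W.
I_p = P_in/V_p = 60.519/220 = 0.275 A.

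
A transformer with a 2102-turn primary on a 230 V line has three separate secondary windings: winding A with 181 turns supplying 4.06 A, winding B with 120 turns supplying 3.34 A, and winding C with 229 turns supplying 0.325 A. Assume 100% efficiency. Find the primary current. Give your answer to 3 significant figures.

V_A = 230 × 181/2102 = 19.805 V; V_B = 230 × 120/2102 = 13.130 V; V_C = 230 × 229/2102 = 25.057 V.
P_out = V_A I_A + V_B I_B + V_C I_C = 19.805×4.06 + 13.130×3.34 + 25.057×0.325 = 80.408 + 43.855 + 8.1436 = 132.41 W.
Ideal ⇒ P_in = P_out, so I_p = P_out/V_p = 132.41/230 = 0.576 A.

I_p ≈ 0.576 A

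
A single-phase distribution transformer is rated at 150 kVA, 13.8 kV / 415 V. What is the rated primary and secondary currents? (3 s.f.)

I_p ≈ 10.9 A, I_s ≈ 361 A

I_p = S/V_p = 150000/13800 = 10.9 A.
I_s = S/V_s = 150000/415 = 361 A.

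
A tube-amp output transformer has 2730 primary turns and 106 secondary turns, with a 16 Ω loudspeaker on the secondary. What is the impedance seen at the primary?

Z_p ≈ 10600 Ω

Z_p = (N_p/N_s)² × Z_s = (2730/106)² × 16 = 10600 Ω.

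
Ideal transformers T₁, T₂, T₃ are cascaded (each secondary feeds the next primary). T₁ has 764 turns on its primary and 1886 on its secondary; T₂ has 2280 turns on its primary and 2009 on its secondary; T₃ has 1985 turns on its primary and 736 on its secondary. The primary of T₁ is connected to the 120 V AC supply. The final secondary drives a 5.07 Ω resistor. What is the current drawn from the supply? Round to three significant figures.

I_supply ≈ 15.4 A

Secondary of T₁: V = 120.00 × 1886/764 = 296.23 V.
Secondary of T₂: V = 296.23 × 2009/2280 = 261.02 V.
Secondary of T₃: V = 261.02 × 736/1985 = 96.781 V.
I_load = 96.781/5.07 = 19.089 A, so P_out = 96.781 × 19.089 = 1847.5 W.
All ideal ⇒ P_in = P_out, so I_supply = 1847.5/120 = 15.4 A.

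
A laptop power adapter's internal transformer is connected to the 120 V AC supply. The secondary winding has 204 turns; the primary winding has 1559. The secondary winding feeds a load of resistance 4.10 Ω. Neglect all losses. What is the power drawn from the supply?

V_s = V_p × N_s/N_p = 120 × 204/1559 = 15.702 V.
I_s = V_s/R = 15.702/4.10 = 3.8298 A.
I_p = I_s × N_s/N_p = 3.8298 × 204/1559 = 0.50115 A.
P = V_p I_p = 120 × 0.50115 = 60.1 W.

P ≈ 60.1 W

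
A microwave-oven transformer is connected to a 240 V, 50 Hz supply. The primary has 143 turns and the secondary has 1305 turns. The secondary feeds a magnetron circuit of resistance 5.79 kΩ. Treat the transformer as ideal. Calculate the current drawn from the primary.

I_p ≈ 3.45 A

V_s = V_p × N_s/N_p = 240 × 1305/143 = 2190.2 V.
I_s = V_s/R = 2190.2/5790 = 0.37827 A.
For an ideal transformer I_p N_p = I_s N_s, so I_p = 0.37827 × 1305/143 = 3.45 A.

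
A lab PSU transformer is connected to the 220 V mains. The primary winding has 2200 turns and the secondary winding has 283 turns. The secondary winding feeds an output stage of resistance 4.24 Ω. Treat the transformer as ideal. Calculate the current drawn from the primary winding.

V_s = V_p × N_s/N_p = 220 × 283/2200 = 28.300 V.
I_s = V_s/R = 28.300/4.24 = 6.6745 A.
For an ideal transformer I_p N_p = I_s N_s, so I_p = 6.6745 × 283/2200 = 0.859 A.

I_p ≈ 0.859 A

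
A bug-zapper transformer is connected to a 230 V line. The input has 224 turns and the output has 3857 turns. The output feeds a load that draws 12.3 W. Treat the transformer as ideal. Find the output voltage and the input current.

V_out ≈ 3960 V, I_in ≈ 0.0535 A

V_out = V_in × N_out/N_in = 230 × 3857/224 = 3960.3 V.
I_out = P/V_out = 12.3/3960.3 = 0.0031058 A.
I_in = I_out × N_out/N_in = 0.0031058 × 3857/224 = 0.0535 A.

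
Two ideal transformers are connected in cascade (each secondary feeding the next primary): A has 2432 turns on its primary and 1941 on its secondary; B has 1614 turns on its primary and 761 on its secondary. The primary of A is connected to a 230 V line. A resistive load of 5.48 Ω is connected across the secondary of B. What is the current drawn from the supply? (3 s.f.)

I_supply ≈ 5.94 A

Secondary of A: V = 230.00 × 1941/2432 = 183.56 V.
Secondary of B: V = 183.56 × 761/1614 = 86.551 V.
I_load = 86.551/5.48 = 15.794 A, so P_out = 86.551 × 15.794 = 1367.0 W.
All ideal ⇒ P_in = P_out, so I_supply = 1367.0/230 = 5.94 A.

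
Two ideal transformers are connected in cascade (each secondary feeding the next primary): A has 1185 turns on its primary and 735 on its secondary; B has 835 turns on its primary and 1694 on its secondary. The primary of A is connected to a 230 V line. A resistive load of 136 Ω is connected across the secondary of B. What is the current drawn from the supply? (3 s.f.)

I_supply ≈ 2.68 A

After A: V = 230.00 × 735/1185 = 142.66 V.
After B: V = 142.66 × 1694/835 = 289.42 V.
I_load = 289.42/136 = 2.1281 A, so P_out = 289.42 × 2.1281 = 615.90 W.
All ideal ⇒ P_in = P_out, so I_supply = 615.90/230 = 2.68 A.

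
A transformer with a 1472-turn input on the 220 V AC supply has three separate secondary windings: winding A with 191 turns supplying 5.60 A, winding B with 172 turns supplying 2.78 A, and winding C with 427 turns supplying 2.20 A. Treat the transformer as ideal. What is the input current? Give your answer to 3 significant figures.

I_in ≈ 1.69 A

V_A = 220 × 191/1472 = 28.546 V; V_B = 220 × 172/1472 = 25.707 V; V_C = 220 × 427/1472 = 63.818 V.
P_out = V_A I_A + V_B I_B + V_C I_C = 28.546×5.60 + 25.707×2.78 + 63.818×2.20 = 159.86 + 71.464 + 140.40 = 371.72 W.
Ideal ⇒ P_in = P_out, so I_in = P_out/V_in = 371.72/220 = 1.69 A.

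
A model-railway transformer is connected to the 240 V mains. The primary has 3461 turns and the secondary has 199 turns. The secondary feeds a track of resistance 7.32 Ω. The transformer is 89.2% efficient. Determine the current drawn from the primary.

V_s = 240 × 199/3461 = 13.799 V.
I_s = V_s/R = 13.799/7.32 = 1.8852 A.
P_out = V_s I_s = 13.799 × 1.8852 = 26.014 W.
P_in = P_out/η = 26.014/0.892 = 29.164 W.
I_p = P_in/V_p = 29.164/240 = 0.122 A.

I_p ≈ 0.122 A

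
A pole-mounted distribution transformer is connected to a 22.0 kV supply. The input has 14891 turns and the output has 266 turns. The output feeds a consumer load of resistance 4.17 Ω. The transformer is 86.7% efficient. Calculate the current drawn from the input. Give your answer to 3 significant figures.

V_out = 22000 × 266/14891 = 392.99 V.
I_out = V_out/R = 392.99/4.17 = 94.242 A.
P_out = V_out I_out = 392.99 × 94.242 = 37036 W.
P_in = P_out/η = 37036/0.867 = 42717 W.
I_in = P_in/V_in = 42717/22000 = 1.94 A.

I_in ≈ 1.94 A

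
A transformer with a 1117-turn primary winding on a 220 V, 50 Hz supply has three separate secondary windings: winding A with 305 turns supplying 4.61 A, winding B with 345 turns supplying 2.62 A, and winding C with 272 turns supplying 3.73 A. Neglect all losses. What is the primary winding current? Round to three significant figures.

I_p ≈ 2.98 A

V_A = 220 × 305/1117 = 60.072 V; V_B = 220 × 345/1117 = 67.950 V; V_C = 220 × 272/1117 = 53.572 V.
P_out = V_A I_A + V_B I_B + V_C I_C = 60.072×4.61 + 67.950×2.62 + 53.572×3.73 = 276.93 + 178.03 + 199.82 = 654.78 W.
Ideal ⇒ P_in = P_out, so I_p = P_out/V_p = 654.78/220 = 2.98 A.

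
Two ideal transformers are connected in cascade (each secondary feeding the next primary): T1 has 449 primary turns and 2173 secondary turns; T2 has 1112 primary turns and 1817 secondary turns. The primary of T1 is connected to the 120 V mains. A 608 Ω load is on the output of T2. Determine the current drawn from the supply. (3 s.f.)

After T1: V = 120.00 × 2173/449 = 580.76 V.
After T2: V = 580.76 × 1817/1112 = 948.95 V.
I_load = 948.95/608 = 1.5608 A, so P_out = 948.95 × 1.5608 = 1481.1 W.
All ideal ⇒ P_in = P_out, so I_supply = 1481.1/120 = 12.3 A.

I_supply ≈ 12.3 A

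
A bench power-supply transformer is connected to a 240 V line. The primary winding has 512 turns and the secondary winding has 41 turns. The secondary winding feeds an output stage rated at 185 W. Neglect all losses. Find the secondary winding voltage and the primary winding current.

V_s = V_p × N_s/N_p = 240 × 41/512 = 19.219 V.
I_s = P/V_s = 185/19.219 = 9.6260 A.
I_p = I_s × N_s/N_p = 9.6260 × 41/512 = 0.771 A.

V_s ≈ 19.2 V, I_p ≈ 0.771 A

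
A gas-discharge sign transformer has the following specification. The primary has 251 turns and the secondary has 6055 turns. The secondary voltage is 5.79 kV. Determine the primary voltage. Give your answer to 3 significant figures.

V_p ≈ 240 V

V_p/V_s = N_p/N_s, so V_p = 5790 × 251/6055 = 240 V.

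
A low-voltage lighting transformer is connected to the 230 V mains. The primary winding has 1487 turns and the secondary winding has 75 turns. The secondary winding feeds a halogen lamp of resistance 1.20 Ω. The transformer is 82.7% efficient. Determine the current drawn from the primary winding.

I_p ≈ 0.590 A

V_s = 230 × 75/1487 = 11.601 V.
I_s = V_s/R = 11.601/1.20 = 9.6671 A.
P_out = V_s I_s = 11.601 × 9.6671 = 112.14 W.
P_in = P_out/η = 112.14/0.827 = 135.60 W.
I_p = P_in/V_p = 135.60/230 = 0.590 A.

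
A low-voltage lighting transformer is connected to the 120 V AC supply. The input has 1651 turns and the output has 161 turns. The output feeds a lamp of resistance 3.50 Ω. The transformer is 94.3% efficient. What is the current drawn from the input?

V_out = 120 × 161/1651 = 11.702 V.
I_out = V_out/R = 11.702/3.50 = 3.3434 A.
P_out = V_out I_out = 11.702 × 3.3434 = 39.125 W.
P_in = P_out/η = 39.125/0.943 = 41.490 W.
I_in = P_in/V_in = 41.490/120 = 0.346 A.

I_in ≈ 0.346 A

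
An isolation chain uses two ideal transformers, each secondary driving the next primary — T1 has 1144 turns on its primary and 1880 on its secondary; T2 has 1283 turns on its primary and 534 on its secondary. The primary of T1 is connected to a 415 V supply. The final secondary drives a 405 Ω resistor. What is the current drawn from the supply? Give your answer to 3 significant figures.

Secondary of T1: V = 415.00 × 1880/1144 = 681.99 V.
Secondary of T2: V = 681.99 × 534/1283 = 283.85 V.
I_load = 283.85/405 = 0.70087 A, so P_out = 283.85 × 0.70087 = 198.95 W.
All ideal ⇒ P_in = P_out, so I_supply = 198.95/415 = 0.479 A.

I_supply ≈ 0.479 A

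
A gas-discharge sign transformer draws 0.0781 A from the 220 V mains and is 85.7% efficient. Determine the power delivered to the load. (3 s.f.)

P_in = V_p I_p = 220 × 0.0781 = 17.182 W.
P_out = η P_in = 0.857 × 17.182 = 14.7 W.

P_out ≈ 14.7 W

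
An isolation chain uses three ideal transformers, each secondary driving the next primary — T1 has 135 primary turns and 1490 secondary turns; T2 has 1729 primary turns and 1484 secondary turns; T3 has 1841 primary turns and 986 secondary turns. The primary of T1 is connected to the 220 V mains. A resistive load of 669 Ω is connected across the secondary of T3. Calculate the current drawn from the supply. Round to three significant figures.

Secondary of T1: V = 220.00 × 1490/135 = 2428.1 V.
Secondary of T2: V = 2428.1 × 1484/1729 = 2084.1 V.
Secondary of T3: V = 2084.1 × 986/1841 = 1116.2 V.
I_load = 1116.2/669 = 1.6684 A, so P_out = 1116.2 × 1.6684 = 1862.3 W.
All ideal ⇒ P_in = P_out, so I_supply = 1862.3/220 = 8.46 A.

I_supply ≈ 8.46 A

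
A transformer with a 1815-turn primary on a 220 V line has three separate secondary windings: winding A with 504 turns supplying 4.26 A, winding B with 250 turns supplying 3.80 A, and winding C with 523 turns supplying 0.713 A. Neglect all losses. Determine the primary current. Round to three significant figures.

I_p ≈ 1.91 A

V_A = 220 × 504/1815 = 61.091 V; V_B = 220 × 250/1815 = 30.303 V; V_C = 220 × 523/1815 = 63.394 V.
P_out = V_A I_A + V_B I_B + V_C I_C = 61.091×4.26 + 30.303×3.80 + 63.394×0.713 = 260.25 + 115.15 + 45.200 = 420.60 W.
Ideal ⇒ P_in = P_out, so I_p = P_out/V_p = 420.60/220 = 1.91 A.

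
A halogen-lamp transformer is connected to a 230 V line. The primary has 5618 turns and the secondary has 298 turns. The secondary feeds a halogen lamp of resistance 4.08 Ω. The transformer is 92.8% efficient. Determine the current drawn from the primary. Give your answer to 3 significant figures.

I_p ≈ 0.171 A

V_s = 230 × 298/5618 = 12.200 V.
I_s = V_s/R = 12.200/4.08 = 2.9902 A.
P_out = V_s I_s = 12.200 × 2.9902 = 36.481 W.
P_in = P_out/η = 36.481/0.928 = 39.311 W.
I_p = P_in/V_p = 39.311/230 = 0.171 A.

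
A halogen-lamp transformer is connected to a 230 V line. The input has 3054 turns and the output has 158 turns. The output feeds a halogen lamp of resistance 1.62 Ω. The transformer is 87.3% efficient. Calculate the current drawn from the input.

V_out = 230 × 158/3054 = 11.899 V.
I_out = V_out/R = 11.899/1.62 = 7.3452 A.
P_out = V_out I_out = 11.899 × 7.3452 = 87.401 W.
P_in = P_out/η = 87.401/0.873 = 100.12 W.
I_in = P_in/V_in = 100.12/230 = 0.435 A.

I_in ≈ 0.435 A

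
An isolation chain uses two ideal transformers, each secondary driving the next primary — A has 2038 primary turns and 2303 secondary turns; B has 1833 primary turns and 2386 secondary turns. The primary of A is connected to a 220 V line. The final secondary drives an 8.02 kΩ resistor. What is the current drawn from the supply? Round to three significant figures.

I_supply ≈ 0.0594 A

After A: V = 220.00 × 2303/2038 = 248.61 V.
After B: V = 248.61 × 2386/1833 = 323.61 V.
I_load = 323.61/8020 = 0.040350 A, so P_out = 323.61 × 0.040350 = 13.058 W.
All ideal ⇒ P_in = P_out, so I_supply = 13.058/220 = 0.0594 A.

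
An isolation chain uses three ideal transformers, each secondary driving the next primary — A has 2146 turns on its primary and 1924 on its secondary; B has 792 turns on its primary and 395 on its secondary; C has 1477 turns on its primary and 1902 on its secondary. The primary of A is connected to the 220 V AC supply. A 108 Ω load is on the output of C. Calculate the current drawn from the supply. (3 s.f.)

I_supply ≈ 0.675 A

After A: V = 220.00 × 1924/2146 = 197.24 V.
After B: V = 197.24 × 395/792 = 98.372 V.
After C: V = 98.372 × 1902/1477 = 126.68 V.
I_load = 126.68/108 = 1.1729 A, so P_out = 126.68 × 1.1729 = 148.59 W.
All ideal ⇒ P_in = P_out, so I_supply = 148.59/220 = 0.675 A.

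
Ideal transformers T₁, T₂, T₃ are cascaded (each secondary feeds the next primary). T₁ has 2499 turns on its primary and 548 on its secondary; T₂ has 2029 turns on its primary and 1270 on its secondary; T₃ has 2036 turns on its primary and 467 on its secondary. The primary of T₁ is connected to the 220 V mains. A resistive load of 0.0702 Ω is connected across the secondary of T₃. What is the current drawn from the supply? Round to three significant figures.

Secondary of T₁: V = 220.00 × 548/2499 = 48.243 V.
Secondary of T₂: V = 48.243 × 1270/2029 = 30.197 V.
Secondary of T₃: V = 30.197 × 467/2036 = 6.9262 V.
I_load = 6.9262/0.0702 = 98.664 A, so P_out = 6.9262 × 98.664 = 683.37 W.
All ideal ⇒ P_in = P_out, so I_supply = 683.37/220 = 3.11 A.

I_supply ≈ 3.11 A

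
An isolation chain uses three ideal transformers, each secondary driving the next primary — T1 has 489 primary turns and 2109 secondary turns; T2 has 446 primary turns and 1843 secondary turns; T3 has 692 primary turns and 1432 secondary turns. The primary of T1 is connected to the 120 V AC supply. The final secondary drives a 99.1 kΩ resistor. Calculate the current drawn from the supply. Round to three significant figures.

After T1: V = 120.00 × 2109/489 = 517.55 V.
After T2: V = 517.55 × 1843/446 = 2138.6 V.
After T3: V = 2138.6 × 1432/692 = 4425.6 V.
I_load = 4425.6/99100 = 0.044658 A, so P_out = 4425.6 × 0.044658 = 197.64 W.
All ideal ⇒ P_in = P_out, so I_supply = 197.64/120 = 1.65 A.

I_supply ≈ 1.65 A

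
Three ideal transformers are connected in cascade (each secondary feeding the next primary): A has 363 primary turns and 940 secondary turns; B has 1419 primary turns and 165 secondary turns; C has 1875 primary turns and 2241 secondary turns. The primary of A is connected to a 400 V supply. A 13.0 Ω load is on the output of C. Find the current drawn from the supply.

Secondary of A: V = 400.00 × 940/363 = 1035.8 V.
Secondary of B: V = 1035.8 × 165/1419 = 120.44 V.
Secondary of C: V = 120.44 × 2241/1875 = 143.95 V.
I_load = 143.95/13.0 = 11.073 A, so P_out = 143.95 × 11.073 = 1594.1 W.
All ideal ⇒ P_in = P_out, so I_supply = 1594.1/400 = 3.99 A.

I_supply ≈ 3.99 A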